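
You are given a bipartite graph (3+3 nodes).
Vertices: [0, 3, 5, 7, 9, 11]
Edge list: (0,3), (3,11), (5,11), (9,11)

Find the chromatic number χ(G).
χ(G) = 2

Clique number ω(G) = 2 (lower bound: χ ≥ ω).
The graph is bipartite (no odd cycle), so 2 colors suffice: χ(G) = 2.
A valid 2-coloring: color 1: [0, 7, 11]; color 2: [3, 5, 9].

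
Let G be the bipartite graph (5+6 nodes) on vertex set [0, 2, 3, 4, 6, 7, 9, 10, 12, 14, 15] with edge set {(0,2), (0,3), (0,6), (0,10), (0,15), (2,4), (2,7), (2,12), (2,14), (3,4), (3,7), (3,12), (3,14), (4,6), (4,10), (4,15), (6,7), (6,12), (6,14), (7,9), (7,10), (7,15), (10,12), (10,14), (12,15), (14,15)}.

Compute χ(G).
Clique number ω(G) = 2 (lower bound: χ ≥ ω).
The graph is bipartite (no odd cycle), so 2 colors suffice: χ(G) = 2.
A valid 2-coloring: color 1: [0, 4, 7, 12, 14]; color 2: [2, 3, 6, 9, 10, 15].

χ(G) = 2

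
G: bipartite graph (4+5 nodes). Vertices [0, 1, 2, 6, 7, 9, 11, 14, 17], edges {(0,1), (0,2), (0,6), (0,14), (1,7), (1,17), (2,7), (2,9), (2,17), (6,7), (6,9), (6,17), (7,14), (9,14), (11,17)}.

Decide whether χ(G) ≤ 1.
Edge (0,1) forces its endpoints to differ, so 1 color is not enough.

No, G is not 1-colorable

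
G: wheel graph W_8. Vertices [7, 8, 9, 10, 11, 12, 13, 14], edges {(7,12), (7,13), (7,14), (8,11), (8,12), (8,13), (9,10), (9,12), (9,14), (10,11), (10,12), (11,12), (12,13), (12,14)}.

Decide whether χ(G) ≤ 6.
A valid 6-coloring: color 1: [12]; color 2: [9, 11, 13]; color 3: [7, 8, 10]; color 4: [14].
(χ(G) = 4 ≤ 6.)

Yes, G is 6-colorable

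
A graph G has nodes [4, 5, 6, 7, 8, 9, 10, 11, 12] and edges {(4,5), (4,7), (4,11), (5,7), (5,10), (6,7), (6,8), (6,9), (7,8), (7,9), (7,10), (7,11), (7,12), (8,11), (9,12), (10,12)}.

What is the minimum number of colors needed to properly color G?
Clique number ω(G) = 3 (lower bound: χ ≥ ω).
The clique on [4, 7, 11] has size 3, forcing χ ≥ 3, and the coloring below uses 3 colors, so χ(G) = 3.
A valid 3-coloring: color 1: [7]; color 2: [4, 8, 9, 10]; color 3: [5, 6, 11, 12].

χ(G) = 3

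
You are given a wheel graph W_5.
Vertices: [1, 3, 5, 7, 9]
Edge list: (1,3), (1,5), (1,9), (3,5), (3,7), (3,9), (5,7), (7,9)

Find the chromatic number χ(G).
χ(G) = 3

Clique number ω(G) = 3 (lower bound: χ ≥ ω).
The clique on [1, 3, 9] has size 3, forcing χ ≥ 3, and the coloring below uses 3 colors, so χ(G) = 3.
A valid 3-coloring: color 1: [3]; color 2: [1, 7]; color 3: [5, 9].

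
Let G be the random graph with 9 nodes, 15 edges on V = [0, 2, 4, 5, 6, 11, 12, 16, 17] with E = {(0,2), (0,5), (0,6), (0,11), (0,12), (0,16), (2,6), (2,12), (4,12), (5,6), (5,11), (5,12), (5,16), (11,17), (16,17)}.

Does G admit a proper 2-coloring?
The clique on vertices [0, 2, 12] has size 3 > 2, so it alone needs 3 colors.

No, G is not 2-colorable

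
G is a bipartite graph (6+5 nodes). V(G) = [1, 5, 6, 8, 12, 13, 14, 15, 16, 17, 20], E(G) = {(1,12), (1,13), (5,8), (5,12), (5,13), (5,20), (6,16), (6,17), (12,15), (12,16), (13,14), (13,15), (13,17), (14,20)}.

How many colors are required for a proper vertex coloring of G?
Clique number ω(G) = 2 (lower bound: χ ≥ ω).
The graph is bipartite (no odd cycle), so 2 colors suffice: χ(G) = 2.
A valid 2-coloring: color 1: [6, 8, 12, 13, 20]; color 2: [1, 5, 14, 15, 16, 17].

χ(G) = 2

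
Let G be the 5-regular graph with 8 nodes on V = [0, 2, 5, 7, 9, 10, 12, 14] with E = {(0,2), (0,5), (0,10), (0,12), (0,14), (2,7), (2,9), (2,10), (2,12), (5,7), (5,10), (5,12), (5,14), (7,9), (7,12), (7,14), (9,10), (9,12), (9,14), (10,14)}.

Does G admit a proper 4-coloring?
Yes, G is 4-colorable

A valid 4-coloring: color 1: [0, 7]; color 2: [5, 9]; color 3: [10, 12]; color 4: [2, 14].
(χ(G) = 4 ≤ 4.)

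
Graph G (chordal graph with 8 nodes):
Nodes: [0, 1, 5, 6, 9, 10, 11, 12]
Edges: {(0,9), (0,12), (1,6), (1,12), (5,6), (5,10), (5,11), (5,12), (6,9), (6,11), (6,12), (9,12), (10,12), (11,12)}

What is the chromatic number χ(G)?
χ(G) = 4

Clique number ω(G) = 4 (lower bound: χ ≥ ω).
The clique on [5, 6, 11, 12] has size 4, forcing χ ≥ 4, and the coloring below uses 4 colors, so χ(G) = 4.
A valid 4-coloring: color 1: [12]; color 2: [0, 6, 10]; color 3: [1, 5, 9]; color 4: [11].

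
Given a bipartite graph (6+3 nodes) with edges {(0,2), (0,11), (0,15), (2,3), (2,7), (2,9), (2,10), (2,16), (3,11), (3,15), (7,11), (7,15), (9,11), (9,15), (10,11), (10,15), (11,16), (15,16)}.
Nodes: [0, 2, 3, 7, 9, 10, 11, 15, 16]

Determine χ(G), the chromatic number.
Clique number ω(G) = 2 (lower bound: χ ≥ ω).
The graph is bipartite (no odd cycle), so 2 colors suffice: χ(G) = 2.
A valid 2-coloring: color 1: [2, 11, 15]; color 2: [0, 3, 7, 9, 10, 16].

χ(G) = 2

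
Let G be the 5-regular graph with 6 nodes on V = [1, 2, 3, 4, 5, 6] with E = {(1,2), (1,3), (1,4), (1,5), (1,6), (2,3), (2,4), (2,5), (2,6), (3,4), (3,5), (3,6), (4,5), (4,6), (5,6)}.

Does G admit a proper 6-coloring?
Yes, G is 6-colorable

A valid 6-coloring: color 1: [5]; color 2: [6]; color 3: [3]; color 4: [4]; color 5: [1]; color 6: [2].
(χ(G) = 6 ≤ 6.)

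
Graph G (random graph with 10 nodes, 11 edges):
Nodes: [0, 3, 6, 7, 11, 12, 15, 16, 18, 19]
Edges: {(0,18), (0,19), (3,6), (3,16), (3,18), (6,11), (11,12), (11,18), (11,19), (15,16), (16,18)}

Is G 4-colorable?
A valid 4-coloring: color 1: [6, 7, 12, 15, 18, 19]; color 2: [0, 3, 11]; color 3: [16].
(χ(G) = 3 ≤ 4.)

Yes, G is 4-colorable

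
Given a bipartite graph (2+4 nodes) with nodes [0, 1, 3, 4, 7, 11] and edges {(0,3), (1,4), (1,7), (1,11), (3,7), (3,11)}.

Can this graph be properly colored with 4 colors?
A valid 4-coloring: color 1: [1, 3]; color 2: [0, 4, 7, 11].
(χ(G) = 2 ≤ 4.)

Yes, G is 4-colorable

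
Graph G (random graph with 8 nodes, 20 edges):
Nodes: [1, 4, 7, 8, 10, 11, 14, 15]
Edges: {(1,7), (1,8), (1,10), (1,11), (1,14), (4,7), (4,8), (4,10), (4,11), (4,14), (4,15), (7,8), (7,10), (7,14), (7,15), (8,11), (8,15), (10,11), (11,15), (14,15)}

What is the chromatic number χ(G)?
Clique number ω(G) = 4 (lower bound: χ ≥ ω).
The clique on [4, 8, 11, 15] has size 4, forcing χ ≥ 4, and the coloring below uses 4 colors, so χ(G) = 4.
A valid 4-coloring: color 1: [1, 4]; color 2: [7, 11]; color 3: [10, 15]; color 4: [8, 14].

χ(G) = 4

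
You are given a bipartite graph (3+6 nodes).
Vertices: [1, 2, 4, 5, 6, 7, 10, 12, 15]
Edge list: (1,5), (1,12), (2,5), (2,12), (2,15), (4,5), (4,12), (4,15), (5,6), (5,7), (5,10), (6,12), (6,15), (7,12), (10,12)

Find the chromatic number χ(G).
χ(G) = 2

Clique number ω(G) = 2 (lower bound: χ ≥ ω).
The graph is bipartite (no odd cycle), so 2 colors suffice: χ(G) = 2.
A valid 2-coloring: color 1: [5, 12, 15]; color 2: [1, 2, 4, 6, 7, 10].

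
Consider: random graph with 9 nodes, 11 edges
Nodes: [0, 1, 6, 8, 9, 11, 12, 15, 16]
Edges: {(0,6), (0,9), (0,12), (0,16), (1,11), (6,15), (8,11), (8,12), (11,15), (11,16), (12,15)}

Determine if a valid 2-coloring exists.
Odd cycle [8, 11, 16, 0, 12] needs 3 colors (χ ≥ 3).
Hence χ(G) ≥ 3 > 2, so no proper 2-coloring exists.

No, G is not 2-colorable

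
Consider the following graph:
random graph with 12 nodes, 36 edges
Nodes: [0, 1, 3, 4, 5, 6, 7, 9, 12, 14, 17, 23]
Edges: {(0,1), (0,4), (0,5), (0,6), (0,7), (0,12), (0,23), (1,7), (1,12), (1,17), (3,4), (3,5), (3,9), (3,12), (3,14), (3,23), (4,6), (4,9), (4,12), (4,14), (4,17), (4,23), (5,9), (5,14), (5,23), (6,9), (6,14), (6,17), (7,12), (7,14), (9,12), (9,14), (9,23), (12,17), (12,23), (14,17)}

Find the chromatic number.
χ(G) = 5

Clique number ω(G) = 5 (lower bound: χ ≥ ω).
The clique on [3, 4, 9, 12, 23] has size 5, forcing χ ≥ 5, and the coloring below uses 5 colors, so χ(G) = 5.
A valid 5-coloring: color 1: [12, 14]; color 2: [1, 4, 5]; color 3: [0, 9, 17]; color 4: [6, 7, 23]; color 5: [3].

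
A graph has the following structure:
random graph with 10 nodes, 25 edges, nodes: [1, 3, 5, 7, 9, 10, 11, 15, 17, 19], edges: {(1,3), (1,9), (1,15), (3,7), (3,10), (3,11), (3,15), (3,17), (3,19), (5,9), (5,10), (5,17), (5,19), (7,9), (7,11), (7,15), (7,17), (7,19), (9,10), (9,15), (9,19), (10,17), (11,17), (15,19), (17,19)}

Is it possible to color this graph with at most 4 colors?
Yes, G is 4-colorable

A valid 4-coloring: color 1: [3, 9]; color 2: [1, 10, 11, 19]; color 3: [5, 7]; color 4: [15, 17].
(χ(G) = 4 ≤ 4.)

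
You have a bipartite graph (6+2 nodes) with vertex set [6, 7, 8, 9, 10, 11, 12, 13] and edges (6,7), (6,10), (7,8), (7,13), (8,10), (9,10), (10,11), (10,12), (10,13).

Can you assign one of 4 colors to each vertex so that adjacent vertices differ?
Yes, G is 4-colorable

A valid 4-coloring: color 1: [7, 10]; color 2: [6, 8, 9, 11, 12, 13].
(χ(G) = 2 ≤ 4.)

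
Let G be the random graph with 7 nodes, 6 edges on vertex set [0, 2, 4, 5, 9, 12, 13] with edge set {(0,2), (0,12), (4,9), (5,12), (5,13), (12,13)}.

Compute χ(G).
Clique number ω(G) = 3 (lower bound: χ ≥ ω).
The clique on [5, 12, 13] has size 3, forcing χ ≥ 3, and the coloring below uses 3 colors, so χ(G) = 3.
A valid 3-coloring: color 1: [2, 9, 12]; color 2: [0, 4, 5]; color 3: [13].

χ(G) = 3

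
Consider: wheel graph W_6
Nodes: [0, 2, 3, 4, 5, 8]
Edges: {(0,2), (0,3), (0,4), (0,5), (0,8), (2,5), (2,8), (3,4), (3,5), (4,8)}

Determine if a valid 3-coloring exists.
Odd cycle [5, 3, 4, 8, 2] needs 3 colors (χ ≥ 3).
Vertex 0 is adjacent to every vertex of [2, 3, 4, 5, 8], which already need 3 colors among themselves, so 0 needs a new color (χ ≥ 4).
Hence χ(G) ≥ 4 > 3, so no proper 3-coloring exists.

No, G is not 3-colorable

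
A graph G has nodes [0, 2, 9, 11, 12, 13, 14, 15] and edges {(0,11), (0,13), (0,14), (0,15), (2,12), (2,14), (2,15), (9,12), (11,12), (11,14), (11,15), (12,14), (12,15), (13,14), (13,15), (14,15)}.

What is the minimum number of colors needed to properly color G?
χ(G) = 4

Clique number ω(G) = 4 (lower bound: χ ≥ ω).
The clique on [0, 11, 14, 15] has size 4, forcing χ ≥ 4, and the coloring below uses 4 colors, so χ(G) = 4.
A valid 4-coloring: color 1: [9, 15]; color 2: [14]; color 3: [0, 12]; color 4: [2, 11, 13].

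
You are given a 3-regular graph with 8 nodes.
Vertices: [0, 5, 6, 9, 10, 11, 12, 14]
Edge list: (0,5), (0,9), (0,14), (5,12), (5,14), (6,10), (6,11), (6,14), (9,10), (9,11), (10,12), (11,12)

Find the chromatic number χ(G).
Clique number ω(G) = 3 (lower bound: χ ≥ ω).
The clique on [0, 5, 14] has size 3, forcing χ ≥ 3, and the coloring below uses 3 colors, so χ(G) = 3.
A valid 3-coloring: color 1: [10, 11, 14]; color 2: [0, 6, 12]; color 3: [5, 9].

χ(G) = 3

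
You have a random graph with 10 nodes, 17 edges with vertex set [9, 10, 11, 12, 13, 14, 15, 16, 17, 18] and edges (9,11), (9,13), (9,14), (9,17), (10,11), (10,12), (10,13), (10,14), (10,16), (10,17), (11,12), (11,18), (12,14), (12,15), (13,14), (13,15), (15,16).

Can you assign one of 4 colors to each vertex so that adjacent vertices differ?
Yes, G is 4-colorable

A valid 4-coloring: color 1: [9, 10, 15, 18]; color 2: [11, 14, 16, 17]; color 3: [12, 13].
(χ(G) = 3 ≤ 4.)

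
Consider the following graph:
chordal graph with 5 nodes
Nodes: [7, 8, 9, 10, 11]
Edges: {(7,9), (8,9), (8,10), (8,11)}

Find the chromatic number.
χ(G) = 2

Clique number ω(G) = 2 (lower bound: χ ≥ ω).
The graph is bipartite (no odd cycle), so 2 colors suffice: χ(G) = 2.
A valid 2-coloring: color 1: [7, 8]; color 2: [9, 10, 11].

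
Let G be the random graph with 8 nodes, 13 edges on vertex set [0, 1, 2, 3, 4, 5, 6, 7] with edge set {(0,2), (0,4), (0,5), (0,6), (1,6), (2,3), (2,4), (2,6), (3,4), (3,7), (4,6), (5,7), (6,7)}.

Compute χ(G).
Clique number ω(G) = 4 (lower bound: χ ≥ ω).
The clique on [0, 2, 4, 6] has size 4, forcing χ ≥ 4, and the coloring below uses 4 colors, so χ(G) = 4.
A valid 4-coloring: color 1: [3, 5, 6]; color 2: [0, 1, 7]; color 3: [4]; color 4: [2].

χ(G) = 4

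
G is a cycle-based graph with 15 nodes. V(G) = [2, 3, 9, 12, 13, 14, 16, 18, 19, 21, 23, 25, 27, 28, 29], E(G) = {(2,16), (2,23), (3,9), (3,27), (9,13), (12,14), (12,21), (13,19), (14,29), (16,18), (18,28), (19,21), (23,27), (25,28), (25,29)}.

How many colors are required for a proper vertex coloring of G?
Clique number ω(G) = 2 (lower bound: χ ≥ ω).
Odd cycle [13, 9, 3, 27, 23, 2, 16, 18, 28, 25, 29, 14, 12, 21, 19] needs 3 colors (χ ≥ 3).
The coloring below uses 3 colors, so χ(G) = 3.
A valid 3-coloring: color 1: [3, 13, 16, 21, 23, 28, 29]; color 2: [2, 9, 14, 18, 19, 25, 27]; color 3: [12].

χ(G) = 3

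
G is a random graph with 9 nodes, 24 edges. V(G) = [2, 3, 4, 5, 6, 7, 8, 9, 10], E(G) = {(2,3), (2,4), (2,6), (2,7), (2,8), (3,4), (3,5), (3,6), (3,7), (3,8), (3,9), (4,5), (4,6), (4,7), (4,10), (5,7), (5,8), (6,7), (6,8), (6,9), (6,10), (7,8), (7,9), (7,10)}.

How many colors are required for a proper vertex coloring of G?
χ(G) = 5

Clique number ω(G) = 5 (lower bound: χ ≥ ω).
The clique on [2, 3, 6, 7, 8] has size 5, forcing χ ≥ 5, and the coloring below uses 5 colors, so χ(G) = 5.
A valid 5-coloring: color 1: [7]; color 2: [3, 10]; color 3: [5, 6]; color 4: [4, 8, 9]; color 5: [2].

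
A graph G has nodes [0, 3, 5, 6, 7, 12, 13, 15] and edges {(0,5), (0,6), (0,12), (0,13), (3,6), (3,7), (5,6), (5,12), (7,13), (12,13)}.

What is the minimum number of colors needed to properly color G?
Clique number ω(G) = 3 (lower bound: χ ≥ ω).
The clique on [0, 12, 13] has size 3, forcing χ ≥ 3, and the coloring below uses 3 colors, so χ(G) = 3.
A valid 3-coloring: color 1: [0, 3, 15]; color 2: [5, 13]; color 3: [6, 7, 12].

χ(G) = 3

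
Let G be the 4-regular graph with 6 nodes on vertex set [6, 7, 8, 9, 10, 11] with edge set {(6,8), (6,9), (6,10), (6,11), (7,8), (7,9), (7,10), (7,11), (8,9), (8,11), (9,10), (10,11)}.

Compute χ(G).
χ(G) = 3

Clique number ω(G) = 3 (lower bound: χ ≥ ω).
The clique on [6, 8, 9] has size 3, forcing χ ≥ 3, and the coloring below uses 3 colors, so χ(G) = 3.
A valid 3-coloring: color 1: [8, 10]; color 2: [6, 7]; color 3: [9, 11].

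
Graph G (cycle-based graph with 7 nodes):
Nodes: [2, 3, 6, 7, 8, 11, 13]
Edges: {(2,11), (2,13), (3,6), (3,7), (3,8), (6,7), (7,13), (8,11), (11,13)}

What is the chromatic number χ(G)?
Clique number ω(G) = 3 (lower bound: χ ≥ ω).
The clique on [2, 11, 13] has size 3, forcing χ ≥ 3, and the coloring below uses 3 colors, so χ(G) = 3.
A valid 3-coloring: color 1: [7, 11]; color 2: [3, 13]; color 3: [2, 6, 8].

χ(G) = 3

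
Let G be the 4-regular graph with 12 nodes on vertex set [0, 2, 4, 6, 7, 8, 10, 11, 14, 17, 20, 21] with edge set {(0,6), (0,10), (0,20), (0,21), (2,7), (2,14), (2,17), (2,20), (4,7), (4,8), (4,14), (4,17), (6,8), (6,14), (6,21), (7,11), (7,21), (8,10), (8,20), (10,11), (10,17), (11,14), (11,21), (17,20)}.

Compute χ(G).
χ(G) = 3

Clique number ω(G) = 3 (lower bound: χ ≥ ω).
The clique on [0, 6, 21] has size 3, forcing χ ≥ 3, and the coloring below uses 3 colors, so χ(G) = 3.
A valid 3-coloring: color 1: [0, 7, 8, 14, 17]; color 2: [2, 4, 6, 11]; color 3: [10, 20, 21].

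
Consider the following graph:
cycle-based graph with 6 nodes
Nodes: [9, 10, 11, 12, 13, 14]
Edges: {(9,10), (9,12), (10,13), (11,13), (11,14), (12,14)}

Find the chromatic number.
χ(G) = 2

Clique number ω(G) = 2 (lower bound: χ ≥ ω).
The graph is bipartite (no odd cycle), so 2 colors suffice: χ(G) = 2.
A valid 2-coloring: color 1: [10, 11, 12]; color 2: [9, 13, 14].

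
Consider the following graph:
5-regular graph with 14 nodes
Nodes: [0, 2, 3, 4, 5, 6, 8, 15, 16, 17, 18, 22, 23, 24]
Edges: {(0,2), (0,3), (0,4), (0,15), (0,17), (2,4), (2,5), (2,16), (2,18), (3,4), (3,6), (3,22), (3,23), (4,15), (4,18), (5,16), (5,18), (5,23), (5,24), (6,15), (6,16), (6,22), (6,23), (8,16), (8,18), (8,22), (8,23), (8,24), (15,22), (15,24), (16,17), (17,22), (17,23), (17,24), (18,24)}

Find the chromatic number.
Clique number ω(G) = 3 (lower bound: χ ≥ ω).
Suppose a proper 3-coloring c exists. The clique [0, 2, 4] takes 3 distinct colors; by symmetry let c(0) = 1, c(2) = 2, c(4) = 3.
- Vertex 3: neighbors [0, 4] already have colors [1, 3] ⇒ c(3) = 2.
- Vertex 15: neighbors [0, 4] already have colors [1, 3] ⇒ c(15) = 2.
- Vertex 18: neighbors [2, 4] already have colors [2, 3] ⇒ c(18) = 1.
- Vertex 5: neighbors [18, 2] already have colors [1, 2] ⇒ c(5) = 3.
- Vertex 24: neighbors [18, 15, 5] already have colors [1, 2, 3] — all 3 colors blocked. Contradiction.
The forced assignments end in a contradiction, so G has no proper 3-coloring (χ ≥ 4).
The coloring below uses 4 colors, so χ(G) = 4.
A valid 4-coloring: color 1: [2, 3, 8, 15, 17]; color 2: [0, 16, 18, 22, 23]; color 3: [4, 5, 6]; color 4: [24].

χ(G) = 4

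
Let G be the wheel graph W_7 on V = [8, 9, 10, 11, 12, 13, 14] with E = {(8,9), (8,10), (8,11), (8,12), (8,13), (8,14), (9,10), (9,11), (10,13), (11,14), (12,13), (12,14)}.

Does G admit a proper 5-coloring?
Yes, G is 5-colorable

A valid 5-coloring: color 1: [8]; color 2: [9, 13, 14]; color 3: [10, 11, 12].
(χ(G) = 3 ≤ 5.)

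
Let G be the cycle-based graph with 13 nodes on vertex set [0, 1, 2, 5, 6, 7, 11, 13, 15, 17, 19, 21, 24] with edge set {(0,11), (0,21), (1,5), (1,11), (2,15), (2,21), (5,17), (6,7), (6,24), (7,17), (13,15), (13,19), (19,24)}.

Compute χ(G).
χ(G) = 3

Clique number ω(G) = 2 (lower bound: χ ≥ ω).
Odd cycle [2, 21, 0, 11, 1, 5, 17, 7, 6, 24, 19, 13, 15] needs 3 colors (χ ≥ 3).
The coloring below uses 3 colors, so χ(G) = 3.
A valid 3-coloring: color 1: [0, 1, 2, 6, 13, 17]; color 2: [5, 7, 11, 15, 21, 24]; color 3: [19].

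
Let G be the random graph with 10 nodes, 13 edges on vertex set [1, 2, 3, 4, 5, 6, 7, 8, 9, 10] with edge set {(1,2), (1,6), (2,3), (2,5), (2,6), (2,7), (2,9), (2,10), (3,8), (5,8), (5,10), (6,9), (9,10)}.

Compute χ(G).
Clique number ω(G) = 3 (lower bound: χ ≥ ω).
The clique on [2, 5, 10] has size 3, forcing χ ≥ 3, and the coloring below uses 3 colors, so χ(G) = 3.
A valid 3-coloring: color 1: [2, 4, 8]; color 2: [1, 3, 5, 7, 9]; color 3: [6, 10].

χ(G) = 3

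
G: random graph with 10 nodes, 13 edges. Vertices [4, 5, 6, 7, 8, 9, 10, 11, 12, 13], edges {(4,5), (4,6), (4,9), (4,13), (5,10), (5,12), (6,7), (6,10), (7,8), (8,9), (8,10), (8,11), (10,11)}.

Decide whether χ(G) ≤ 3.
Yes, G is 3-colorable

A valid 3-coloring: color 1: [5, 6, 8, 13]; color 2: [4, 7, 10, 12]; color 3: [9, 11].
(χ(G) = 3 ≤ 3.)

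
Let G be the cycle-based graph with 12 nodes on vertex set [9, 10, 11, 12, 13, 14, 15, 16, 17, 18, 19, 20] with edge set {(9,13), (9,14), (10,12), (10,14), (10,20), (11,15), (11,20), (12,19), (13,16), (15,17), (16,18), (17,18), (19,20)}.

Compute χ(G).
χ(G) = 2

Clique number ω(G) = 2 (lower bound: χ ≥ ω).
The graph is bipartite (no odd cycle), so 2 colors suffice: χ(G) = 2.
A valid 2-coloring: color 1: [9, 10, 11, 16, 17, 19]; color 2: [12, 13, 14, 15, 18, 20].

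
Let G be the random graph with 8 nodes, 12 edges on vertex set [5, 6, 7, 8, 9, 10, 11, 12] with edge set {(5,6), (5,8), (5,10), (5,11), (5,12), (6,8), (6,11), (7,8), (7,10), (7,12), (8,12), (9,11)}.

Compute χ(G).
Clique number ω(G) = 3 (lower bound: χ ≥ ω).
The clique on [5, 8, 12] has size 3, forcing χ ≥ 3, and the coloring below uses 3 colors, so χ(G) = 3.
A valid 3-coloring: color 1: [5, 7, 9]; color 2: [8, 10, 11]; color 3: [6, 12].

χ(G) = 3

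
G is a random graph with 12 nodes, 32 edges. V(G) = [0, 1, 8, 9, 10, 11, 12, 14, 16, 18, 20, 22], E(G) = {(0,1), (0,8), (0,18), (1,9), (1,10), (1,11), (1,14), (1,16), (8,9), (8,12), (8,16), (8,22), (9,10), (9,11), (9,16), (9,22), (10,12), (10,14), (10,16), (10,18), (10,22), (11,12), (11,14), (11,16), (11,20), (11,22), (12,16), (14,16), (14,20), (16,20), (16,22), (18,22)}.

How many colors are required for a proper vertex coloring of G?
Clique number ω(G) = 4 (lower bound: χ ≥ ω).
The clique on [8, 9, 16, 22] has size 4, forcing χ ≥ 4, and the coloring below uses 4 colors, so χ(G) = 4.
A valid 4-coloring: color 1: [0, 16]; color 2: [8, 10, 11]; color 3: [1, 12, 20, 22]; color 4: [9, 14, 18].

χ(G) = 4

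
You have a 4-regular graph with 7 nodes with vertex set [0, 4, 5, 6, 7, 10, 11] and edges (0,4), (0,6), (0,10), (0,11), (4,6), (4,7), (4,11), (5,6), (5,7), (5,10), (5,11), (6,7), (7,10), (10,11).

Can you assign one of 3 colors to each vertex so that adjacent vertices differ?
No, G is not 3-colorable

Suppose a proper 3-coloring c exists. The clique [0, 4, 6] takes 3 distinct colors; by symmetry let c(0) = 1, c(4) = 2, c(6) = 3.
- Vertex 7: neighbors [4, 6] already have colors [2, 3] ⇒ c(7) = 1.
- Vertex 5: neighbors [7, 6] already have colors [1, 3] ⇒ c(5) = 2.
- Vertex 10: neighbors [0, 5] already have colors [1, 2] ⇒ c(10) = 3.
- Vertex 11: neighbors [0, 4, 10] already have colors [1, 2, 3] — all 3 colors blocked. Contradiction.
The forced assignments end in a contradiction, so G has no proper 3-coloring (χ ≥ 4).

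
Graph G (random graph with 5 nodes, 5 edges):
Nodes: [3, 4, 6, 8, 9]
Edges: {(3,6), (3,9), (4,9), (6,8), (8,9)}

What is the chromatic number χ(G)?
Clique number ω(G) = 2 (lower bound: χ ≥ ω).
The graph is bipartite (no odd cycle), so 2 colors suffice: χ(G) = 2.
A valid 2-coloring: color 1: [6, 9]; color 2: [3, 4, 8].

χ(G) = 2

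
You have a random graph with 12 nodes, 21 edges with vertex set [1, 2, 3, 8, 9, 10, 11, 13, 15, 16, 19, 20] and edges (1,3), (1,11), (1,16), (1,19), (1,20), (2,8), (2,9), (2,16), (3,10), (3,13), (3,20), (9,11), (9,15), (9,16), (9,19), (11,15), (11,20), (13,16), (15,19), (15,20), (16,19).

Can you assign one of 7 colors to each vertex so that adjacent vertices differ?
A valid 7-coloring: color 1: [3, 8, 15, 16]; color 2: [1, 9, 10, 13]; color 3: [2, 19, 20]; color 4: [11].
(χ(G) = 4 ≤ 7.)

Yes, G is 7-colorable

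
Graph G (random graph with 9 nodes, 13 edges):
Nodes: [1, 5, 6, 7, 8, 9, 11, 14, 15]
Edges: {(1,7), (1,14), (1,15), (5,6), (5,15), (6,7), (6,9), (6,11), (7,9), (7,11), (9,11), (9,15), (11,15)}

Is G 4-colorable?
A valid 4-coloring: color 1: [1, 5, 8, 11]; color 2: [9, 14]; color 3: [7, 15]; color 4: [6].
(χ(G) = 4 ≤ 4.)

Yes, G is 4-colorable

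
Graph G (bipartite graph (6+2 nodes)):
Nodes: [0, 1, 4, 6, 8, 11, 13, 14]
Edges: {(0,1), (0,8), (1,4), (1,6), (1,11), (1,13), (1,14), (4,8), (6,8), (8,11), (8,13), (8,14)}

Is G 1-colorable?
No, G is not 1-colorable

Edge (0,8) forces its endpoints to differ, so 1 color is not enough.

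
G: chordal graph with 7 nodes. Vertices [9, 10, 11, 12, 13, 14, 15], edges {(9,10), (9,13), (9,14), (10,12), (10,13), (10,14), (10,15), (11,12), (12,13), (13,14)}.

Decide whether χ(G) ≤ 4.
Yes, G is 4-colorable

A valid 4-coloring: color 1: [10, 11]; color 2: [13, 15]; color 3: [9, 12]; color 4: [14].
(χ(G) = 4 ≤ 4.)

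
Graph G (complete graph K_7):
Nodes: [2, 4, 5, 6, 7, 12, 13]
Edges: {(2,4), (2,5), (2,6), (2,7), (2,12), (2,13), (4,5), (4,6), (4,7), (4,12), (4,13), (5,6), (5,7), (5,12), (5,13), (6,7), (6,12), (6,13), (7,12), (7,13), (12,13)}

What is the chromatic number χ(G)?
χ(G) = 7

Clique number ω(G) = 7 (lower bound: χ ≥ ω).
The clique on [2, 4, 5, 6, 7, 12, 13] has size 7, forcing χ ≥ 7, and the coloring below uses 7 colors, so χ(G) = 7.
A valid 7-coloring: color 1: [4]; color 2: [2]; color 3: [5]; color 4: [12]; color 5: [6]; color 6: [7]; color 7: [13].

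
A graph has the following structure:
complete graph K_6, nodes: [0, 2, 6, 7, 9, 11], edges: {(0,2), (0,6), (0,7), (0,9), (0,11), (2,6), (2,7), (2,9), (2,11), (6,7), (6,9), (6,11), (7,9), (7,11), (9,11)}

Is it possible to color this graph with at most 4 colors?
The clique on vertices [0, 2, 6, 7, 9, 11] has size 6 > 4, so it alone needs 6 colors.

No, G is not 4-colorable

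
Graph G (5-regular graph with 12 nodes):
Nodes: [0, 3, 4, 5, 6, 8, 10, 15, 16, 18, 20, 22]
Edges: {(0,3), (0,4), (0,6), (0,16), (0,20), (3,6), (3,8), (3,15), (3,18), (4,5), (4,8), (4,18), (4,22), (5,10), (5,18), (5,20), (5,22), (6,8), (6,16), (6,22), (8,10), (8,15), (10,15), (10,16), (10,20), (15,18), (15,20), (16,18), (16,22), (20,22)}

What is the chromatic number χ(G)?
Clique number ω(G) = 3 (lower bound: χ ≥ ω).
Suppose a proper 3-coloring c exists. The clique [0, 3, 6] takes 3 distinct colors; by symmetry let c(0) = 1, c(3) = 2, c(6) = 3.
- Vertex 8: neighbors [3, 6] already have colors [2, 3] ⇒ c(8) = 1.
- Vertex 15: neighbors [8, 3] already have colors [1, 2] ⇒ c(15) = 3.
- Vertex 10: neighbors [8, 15] already have colors [1, 3] ⇒ c(10) = 2.
- Vertex 16: neighbors [0, 10, 6] already have colors [1, 2, 3] — all 3 colors blocked. Contradiction.
The forced assignments end in a contradiction, so G has no proper 3-coloring (χ ≥ 4).
The coloring below uses 4 colors, so χ(G) = 4.
A valid 4-coloring: color 1: [0, 8, 18, 22]; color 2: [3, 4, 16, 20]; color 3: [5, 6, 15]; color 4: [10].

χ(G) = 4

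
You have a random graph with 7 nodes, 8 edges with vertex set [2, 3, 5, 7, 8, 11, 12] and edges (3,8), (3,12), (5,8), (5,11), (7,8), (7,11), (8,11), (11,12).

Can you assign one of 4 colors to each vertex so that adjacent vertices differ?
Yes, G is 4-colorable

A valid 4-coloring: color 1: [2, 8, 12]; color 2: [3, 11]; color 3: [5, 7].
(χ(G) = 3 ≤ 4.)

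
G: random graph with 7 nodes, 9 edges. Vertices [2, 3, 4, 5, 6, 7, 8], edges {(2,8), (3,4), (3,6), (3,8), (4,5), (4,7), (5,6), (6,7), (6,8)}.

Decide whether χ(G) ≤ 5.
Yes, G is 5-colorable

A valid 5-coloring: color 1: [2, 4, 6]; color 2: [3, 5, 7]; color 3: [8].
(χ(G) = 3 ≤ 5.)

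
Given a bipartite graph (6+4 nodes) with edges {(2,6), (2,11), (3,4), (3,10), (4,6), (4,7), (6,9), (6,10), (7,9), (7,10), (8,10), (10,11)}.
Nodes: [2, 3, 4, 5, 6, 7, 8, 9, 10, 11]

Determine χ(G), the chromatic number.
Clique number ω(G) = 2 (lower bound: χ ≥ ω).
The graph is bipartite (no odd cycle), so 2 colors suffice: χ(G) = 2.
A valid 2-coloring: color 1: [2, 4, 5, 9, 10]; color 2: [3, 6, 7, 8, 11].

χ(G) = 2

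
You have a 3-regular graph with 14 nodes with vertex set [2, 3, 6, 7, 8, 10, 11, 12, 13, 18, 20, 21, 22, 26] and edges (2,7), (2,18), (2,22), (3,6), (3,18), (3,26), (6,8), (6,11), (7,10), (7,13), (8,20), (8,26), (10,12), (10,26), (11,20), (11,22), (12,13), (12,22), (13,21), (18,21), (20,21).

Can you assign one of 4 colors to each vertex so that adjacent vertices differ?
Yes, G is 4-colorable

A valid 4-coloring: color 1: [6, 10, 13, 18, 20, 22]; color 2: [2, 11, 12, 21, 26]; color 3: [3, 7, 8].
(χ(G) = 3 ≤ 4.)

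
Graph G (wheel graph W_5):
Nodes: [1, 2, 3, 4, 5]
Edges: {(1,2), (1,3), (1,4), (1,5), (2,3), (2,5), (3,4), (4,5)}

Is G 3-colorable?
Yes, G is 3-colorable

A valid 3-coloring: color 1: [1]; color 2: [2, 4]; color 3: [3, 5].
(χ(G) = 3 ≤ 3.)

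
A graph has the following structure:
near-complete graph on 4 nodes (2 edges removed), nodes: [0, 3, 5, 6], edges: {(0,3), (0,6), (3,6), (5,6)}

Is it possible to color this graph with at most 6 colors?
Yes, G is 6-colorable

A valid 6-coloring: color 1: [6]; color 2: [0, 5]; color 3: [3].
(χ(G) = 3 ≤ 6.)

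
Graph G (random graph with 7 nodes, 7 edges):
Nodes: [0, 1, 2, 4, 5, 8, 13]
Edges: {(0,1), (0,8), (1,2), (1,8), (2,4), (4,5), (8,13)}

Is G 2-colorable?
The clique on vertices [0, 1, 8] has size 3 > 2, so it alone needs 3 colors.

No, G is not 2-colorable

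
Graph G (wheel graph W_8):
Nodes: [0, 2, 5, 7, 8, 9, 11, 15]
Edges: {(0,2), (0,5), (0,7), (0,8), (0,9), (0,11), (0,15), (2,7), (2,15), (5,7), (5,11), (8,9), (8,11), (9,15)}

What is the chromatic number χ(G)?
χ(G) = 4

Clique number ω(G) = 3 (lower bound: χ ≥ ω).
Odd cycle [2, 15, 9, 8, 11, 5, 7] needs 3 colors (χ ≥ 3).
Vertex 0 is adjacent to every vertex of [2, 5, 7, 8, 9, 11, 15], which already need 3 colors among themselves, so 0 needs a new color (χ ≥ 4).
The coloring below uses 4 colors, so χ(G) = 4.
A valid 4-coloring: color 1: [0]; color 2: [2, 5, 9]; color 3: [7, 8, 15]; color 4: [11].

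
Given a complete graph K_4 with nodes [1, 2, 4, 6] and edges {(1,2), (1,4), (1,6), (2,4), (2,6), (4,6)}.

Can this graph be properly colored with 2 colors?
The clique on vertices [1, 2, 4, 6] has size 4 > 2, so it alone needs 4 colors.

No, G is not 2-colorable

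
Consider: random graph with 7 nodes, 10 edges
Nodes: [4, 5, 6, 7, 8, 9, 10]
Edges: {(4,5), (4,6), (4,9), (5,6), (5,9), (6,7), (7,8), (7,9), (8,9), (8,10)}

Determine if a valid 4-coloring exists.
Yes, G is 4-colorable

A valid 4-coloring: color 1: [6, 9, 10]; color 2: [4, 7]; color 3: [5, 8].
(χ(G) = 3 ≤ 4.)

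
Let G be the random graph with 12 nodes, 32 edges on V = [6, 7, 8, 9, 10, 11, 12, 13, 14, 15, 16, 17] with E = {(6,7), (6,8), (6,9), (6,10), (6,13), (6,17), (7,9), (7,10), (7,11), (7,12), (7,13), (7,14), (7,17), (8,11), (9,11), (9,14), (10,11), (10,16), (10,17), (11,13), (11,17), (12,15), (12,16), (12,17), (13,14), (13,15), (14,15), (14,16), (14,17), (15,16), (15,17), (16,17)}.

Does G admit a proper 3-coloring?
No, G is not 3-colorable

The clique on vertices [12, 15, 16, 17] has size 4 > 3, so it alone needs 4 colors.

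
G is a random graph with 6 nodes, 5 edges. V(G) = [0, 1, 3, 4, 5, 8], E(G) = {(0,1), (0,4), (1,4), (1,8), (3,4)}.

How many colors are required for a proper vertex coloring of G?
χ(G) = 3

Clique number ω(G) = 3 (lower bound: χ ≥ ω).
The clique on [0, 1, 4] has size 3, forcing χ ≥ 3, and the coloring below uses 3 colors, so χ(G) = 3.
A valid 3-coloring: color 1: [4, 5, 8]; color 2: [1, 3]; color 3: [0].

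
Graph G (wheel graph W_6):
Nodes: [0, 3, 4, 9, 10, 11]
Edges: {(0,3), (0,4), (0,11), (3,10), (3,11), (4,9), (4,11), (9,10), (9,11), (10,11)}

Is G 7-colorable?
A valid 7-coloring: color 1: [11]; color 2: [3, 4]; color 3: [0, 9]; color 4: [10].
(χ(G) = 4 ≤ 7.)

Yes, G is 7-colorable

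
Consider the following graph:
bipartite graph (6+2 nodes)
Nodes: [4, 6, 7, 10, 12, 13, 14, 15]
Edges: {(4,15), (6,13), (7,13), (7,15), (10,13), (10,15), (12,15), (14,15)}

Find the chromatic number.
Clique number ω(G) = 2 (lower bound: χ ≥ ω).
The graph is bipartite (no odd cycle), so 2 colors suffice: χ(G) = 2.
A valid 2-coloring: color 1: [13, 15]; color 2: [4, 6, 7, 10, 12, 14].

χ(G) = 2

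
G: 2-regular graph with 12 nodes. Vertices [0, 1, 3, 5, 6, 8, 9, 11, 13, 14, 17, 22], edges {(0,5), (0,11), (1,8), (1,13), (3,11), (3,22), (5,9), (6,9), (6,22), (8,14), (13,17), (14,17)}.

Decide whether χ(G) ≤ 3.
A valid 3-coloring: color 1: [5, 11, 13, 14, 22]; color 2: [0, 1, 3, 6, 17]; color 3: [8, 9].
(χ(G) = 3 ≤ 3.)

Yes, G is 3-colorable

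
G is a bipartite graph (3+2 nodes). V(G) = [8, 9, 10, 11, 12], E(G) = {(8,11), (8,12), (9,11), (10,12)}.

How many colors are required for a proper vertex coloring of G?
χ(G) = 2

Clique number ω(G) = 2 (lower bound: χ ≥ ω).
The graph is bipartite (no odd cycle), so 2 colors suffice: χ(G) = 2.
A valid 2-coloring: color 1: [8, 9, 10]; color 2: [11, 12].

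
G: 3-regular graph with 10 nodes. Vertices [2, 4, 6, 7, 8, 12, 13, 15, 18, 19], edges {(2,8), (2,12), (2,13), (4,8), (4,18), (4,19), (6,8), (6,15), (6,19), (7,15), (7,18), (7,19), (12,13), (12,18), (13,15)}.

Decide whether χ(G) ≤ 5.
A valid 5-coloring: color 1: [8, 12, 15, 19]; color 2: [4, 6, 7, 13]; color 3: [2, 18].
(χ(G) = 3 ≤ 5.)

Yes, G is 5-colorable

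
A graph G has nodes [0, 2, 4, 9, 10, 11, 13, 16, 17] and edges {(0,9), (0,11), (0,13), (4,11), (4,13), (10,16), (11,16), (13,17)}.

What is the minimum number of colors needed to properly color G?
χ(G) = 2

Clique number ω(G) = 2 (lower bound: χ ≥ ω).
The graph is bipartite (no odd cycle), so 2 colors suffice: χ(G) = 2.
A valid 2-coloring: color 1: [2, 9, 10, 11, 13]; color 2: [0, 4, 16, 17].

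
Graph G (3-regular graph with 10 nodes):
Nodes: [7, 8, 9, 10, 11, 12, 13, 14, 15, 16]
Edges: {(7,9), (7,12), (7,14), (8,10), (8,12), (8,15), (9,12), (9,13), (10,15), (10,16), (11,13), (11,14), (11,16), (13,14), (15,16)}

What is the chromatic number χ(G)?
Clique number ω(G) = 3 (lower bound: χ ≥ ω).
The clique on [7, 9, 12] has size 3, forcing χ ≥ 3, and the coloring below uses 3 colors, so χ(G) = 3.
A valid 3-coloring: color 1: [8, 9, 14, 16]; color 2: [10, 11, 12]; color 3: [7, 13, 15].

χ(G) = 3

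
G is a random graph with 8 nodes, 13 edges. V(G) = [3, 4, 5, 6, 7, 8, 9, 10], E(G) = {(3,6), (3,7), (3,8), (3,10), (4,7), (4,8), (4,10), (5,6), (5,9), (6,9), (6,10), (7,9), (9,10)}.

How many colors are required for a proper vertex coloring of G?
Clique number ω(G) = 3 (lower bound: χ ≥ ω).
The clique on [6, 9, 10] has size 3, forcing χ ≥ 3, and the coloring below uses 3 colors, so χ(G) = 3.
A valid 3-coloring: color 1: [3, 4, 9]; color 2: [6, 7, 8]; color 3: [5, 10].

χ(G) = 3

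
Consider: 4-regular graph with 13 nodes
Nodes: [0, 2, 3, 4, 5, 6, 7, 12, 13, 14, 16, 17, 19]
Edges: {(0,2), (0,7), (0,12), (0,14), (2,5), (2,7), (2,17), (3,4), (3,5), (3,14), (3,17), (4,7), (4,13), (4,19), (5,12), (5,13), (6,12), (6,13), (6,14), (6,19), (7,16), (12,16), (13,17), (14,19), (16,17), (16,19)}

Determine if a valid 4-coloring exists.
Yes, G is 4-colorable

A valid 4-coloring: color 1: [0, 4, 5, 6, 17]; color 2: [3, 7, 12, 13, 19]; color 3: [2, 14, 16].
(χ(G) = 3 ≤ 4.)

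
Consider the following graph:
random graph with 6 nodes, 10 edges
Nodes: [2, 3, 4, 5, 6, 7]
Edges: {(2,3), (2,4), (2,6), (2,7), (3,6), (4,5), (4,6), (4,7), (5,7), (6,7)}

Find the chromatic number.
Clique number ω(G) = 4 (lower bound: χ ≥ ω).
The clique on [2, 4, 6, 7] has size 4, forcing χ ≥ 4, and the coloring below uses 4 colors, so χ(G) = 4.
A valid 4-coloring: color 1: [3, 4]; color 2: [7]; color 3: [5, 6]; color 4: [2].

χ(G) = 4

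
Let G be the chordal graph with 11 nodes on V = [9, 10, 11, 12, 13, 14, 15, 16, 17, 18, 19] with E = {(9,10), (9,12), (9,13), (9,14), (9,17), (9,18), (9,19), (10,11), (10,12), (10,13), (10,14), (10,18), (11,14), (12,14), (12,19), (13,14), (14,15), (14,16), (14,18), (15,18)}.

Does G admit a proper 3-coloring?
The clique on vertices [9, 10, 14, 18] has size 4 > 3, so it alone needs 4 colors.

No, G is not 3-colorable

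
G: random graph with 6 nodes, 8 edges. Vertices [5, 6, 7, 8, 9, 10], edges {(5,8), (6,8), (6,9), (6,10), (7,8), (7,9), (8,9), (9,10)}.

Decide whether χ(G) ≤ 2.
No, G is not 2-colorable

The clique on vertices [6, 8, 9] has size 3 > 2, so it alone needs 3 colors.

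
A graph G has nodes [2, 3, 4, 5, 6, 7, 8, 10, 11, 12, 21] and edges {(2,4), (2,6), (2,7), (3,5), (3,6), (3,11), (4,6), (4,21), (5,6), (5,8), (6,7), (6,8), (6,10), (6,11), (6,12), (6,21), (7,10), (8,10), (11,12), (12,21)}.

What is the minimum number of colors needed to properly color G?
Clique number ω(G) = 3 (lower bound: χ ≥ ω).
The clique on [2, 4, 6] has size 3, forcing χ ≥ 3, and the coloring below uses 3 colors, so χ(G) = 3.
A valid 3-coloring: color 1: [6]; color 2: [2, 5, 10, 11, 21]; color 3: [3, 4, 7, 8, 12].

χ(G) = 3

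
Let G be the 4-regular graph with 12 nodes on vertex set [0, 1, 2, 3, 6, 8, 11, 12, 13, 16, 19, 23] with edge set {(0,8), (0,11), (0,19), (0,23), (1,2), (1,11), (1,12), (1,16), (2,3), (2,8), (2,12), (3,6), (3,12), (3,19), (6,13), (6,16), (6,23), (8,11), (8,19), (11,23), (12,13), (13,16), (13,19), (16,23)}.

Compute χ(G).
χ(G) = 3

Clique number ω(G) = 3 (lower bound: χ ≥ ω).
The clique on [0, 8, 11] has size 3, forcing χ ≥ 3, and the coloring below uses 3 colors, so χ(G) = 3.
A valid 3-coloring: color 1: [0, 12, 16]; color 2: [1, 3, 8, 13, 23]; color 3: [2, 6, 11, 19].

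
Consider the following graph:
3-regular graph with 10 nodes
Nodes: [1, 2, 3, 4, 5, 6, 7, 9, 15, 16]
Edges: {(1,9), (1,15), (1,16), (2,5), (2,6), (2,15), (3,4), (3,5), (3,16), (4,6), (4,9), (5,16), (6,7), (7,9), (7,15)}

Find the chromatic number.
Clique number ω(G) = 3 (lower bound: χ ≥ ω).
The clique on [3, 5, 16] has size 3, forcing χ ≥ 3, and the coloring below uses 3 colors, so χ(G) = 3.
A valid 3-coloring: color 1: [1, 2, 3, 7]; color 2: [4, 5, 15]; color 3: [6, 9, 16].

χ(G) = 3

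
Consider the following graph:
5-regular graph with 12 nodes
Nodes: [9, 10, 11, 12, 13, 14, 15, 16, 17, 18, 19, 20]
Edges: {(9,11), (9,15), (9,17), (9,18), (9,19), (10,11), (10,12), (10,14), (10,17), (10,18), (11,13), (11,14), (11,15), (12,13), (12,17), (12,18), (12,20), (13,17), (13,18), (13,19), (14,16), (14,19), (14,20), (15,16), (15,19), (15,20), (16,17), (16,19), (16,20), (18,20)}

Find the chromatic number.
χ(G) = 4

Clique number ω(G) = 3 (lower bound: χ ≥ ω).
Suppose a proper 3-coloring c exists. The clique [9, 11, 15] takes 3 distinct colors; by symmetry let c(9) = 1, c(11) = 2, c(15) = 3.
- Vertex 19: neighbors [9, 15] already have colors [1, 3] ⇒ c(19) = 2.
- Vertex 16: neighbors [19, 15] already have colors [2, 3] ⇒ c(16) = 1.
- Vertex 20: neighbors [16, 15] already have colors [1, 3] ⇒ c(20) = 2.
- Vertex 18: neighbors [9, 20] already have colors [1, 2] ⇒ c(18) = 3.
- Vertex 10: neighbors [11, 18] already have colors [2, 3] ⇒ c(10) = 1.
- Vertex 12: neighbors [10, 20, 18] already have colors [1, 2, 3] — all 3 colors blocked. Contradiction.
The forced assignments end in a contradiction, so G has no proper 3-coloring (χ ≥ 4).
The coloring below uses 4 colors, so χ(G) = 4.
A valid 4-coloring: color 1: [11, 17, 18, 19]; color 2: [9, 10, 13, 20]; color 3: [12, 16]; color 4: [14, 15].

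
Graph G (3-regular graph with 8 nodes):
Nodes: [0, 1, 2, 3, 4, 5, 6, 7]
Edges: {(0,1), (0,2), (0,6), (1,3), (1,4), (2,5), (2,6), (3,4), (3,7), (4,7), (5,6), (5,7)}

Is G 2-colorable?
The clique on vertices [0, 2, 6] has size 3 > 2, so it alone needs 3 colors.

No, G is not 2-colorable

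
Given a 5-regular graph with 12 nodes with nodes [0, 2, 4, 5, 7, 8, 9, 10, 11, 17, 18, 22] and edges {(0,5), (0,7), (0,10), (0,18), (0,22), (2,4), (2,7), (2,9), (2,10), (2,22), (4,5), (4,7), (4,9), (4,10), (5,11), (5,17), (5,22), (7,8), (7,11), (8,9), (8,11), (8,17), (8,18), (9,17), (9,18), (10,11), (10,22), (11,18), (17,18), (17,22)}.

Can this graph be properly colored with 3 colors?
No, G is not 3-colorable

The clique on vertices [8, 9, 17, 18] has size 4 > 3, so it alone needs 4 colors.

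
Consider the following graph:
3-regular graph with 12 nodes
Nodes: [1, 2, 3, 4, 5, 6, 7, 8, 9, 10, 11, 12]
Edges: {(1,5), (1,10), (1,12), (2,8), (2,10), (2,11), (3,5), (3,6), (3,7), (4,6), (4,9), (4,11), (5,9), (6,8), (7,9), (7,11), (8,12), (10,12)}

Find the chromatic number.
χ(G) = 3

Clique number ω(G) = 3 (lower bound: χ ≥ ω).
The clique on [1, 10, 12] has size 3, forcing χ ≥ 3, and the coloring below uses 3 colors, so χ(G) = 3.
A valid 3-coloring: color 1: [2, 4, 5, 7, 12]; color 2: [1, 6, 9, 11]; color 3: [3, 8, 10].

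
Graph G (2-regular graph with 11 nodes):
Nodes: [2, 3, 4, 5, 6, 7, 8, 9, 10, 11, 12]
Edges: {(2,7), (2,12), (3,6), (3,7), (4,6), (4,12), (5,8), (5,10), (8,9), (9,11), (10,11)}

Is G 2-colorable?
Odd cycle [11, 9, 8, 5, 10] needs 3 colors (χ ≥ 3).
Hence χ(G) ≥ 3 > 2, so no proper 2-coloring exists.

No, G is not 2-colorable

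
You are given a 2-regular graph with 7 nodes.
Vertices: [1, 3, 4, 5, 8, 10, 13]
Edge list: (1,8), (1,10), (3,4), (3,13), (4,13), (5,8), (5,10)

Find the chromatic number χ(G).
Clique number ω(G) = 3 (lower bound: χ ≥ ω).
The clique on [3, 4, 13] has size 3, forcing χ ≥ 3, and the coloring below uses 3 colors, so χ(G) = 3.
A valid 3-coloring: color 1: [4, 8, 10]; color 2: [1, 5, 13]; color 3: [3].

χ(G) = 3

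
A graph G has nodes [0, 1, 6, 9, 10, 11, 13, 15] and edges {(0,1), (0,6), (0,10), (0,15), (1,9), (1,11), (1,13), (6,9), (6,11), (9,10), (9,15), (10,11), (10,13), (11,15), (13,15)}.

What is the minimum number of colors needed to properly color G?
Clique number ω(G) = 2 (lower bound: χ ≥ ω).
The graph is bipartite (no odd cycle), so 2 colors suffice: χ(G) = 2.
A valid 2-coloring: color 1: [1, 6, 10, 15]; color 2: [0, 9, 11, 13].

χ(G) = 2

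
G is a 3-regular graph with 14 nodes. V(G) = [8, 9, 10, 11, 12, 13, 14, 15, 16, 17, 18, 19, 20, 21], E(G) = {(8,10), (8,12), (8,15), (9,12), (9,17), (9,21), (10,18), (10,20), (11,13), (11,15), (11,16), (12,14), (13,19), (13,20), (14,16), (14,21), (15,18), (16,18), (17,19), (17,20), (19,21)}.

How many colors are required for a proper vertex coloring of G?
χ(G) = 2

Clique number ω(G) = 2 (lower bound: χ ≥ ω).
The graph is bipartite (no odd cycle), so 2 colors suffice: χ(G) = 2.
A valid 2-coloring: color 1: [10, 12, 13, 15, 16, 17, 21]; color 2: [8, 9, 11, 14, 18, 19, 20].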